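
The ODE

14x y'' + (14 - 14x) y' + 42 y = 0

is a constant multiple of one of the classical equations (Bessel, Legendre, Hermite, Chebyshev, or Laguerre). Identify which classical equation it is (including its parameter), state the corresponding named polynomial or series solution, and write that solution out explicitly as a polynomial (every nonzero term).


All three coefficients share the factor 14; dividing through by 14 gives  x y'' + (1 - x) y' + 3 y = 0.
This matches the Laguerre equation x y'' + (1 - x) y' + n y = 0 with n = 3; the polynomial solution is L_3(x).
With y = sum_k a_k x^k, matching x^k gives (k+1)k a_{k+1} + (k+1) a_{k+1} - k a_k + n a_k = 0, i.e. (k+1)^2 a_{k+1} = (k - n) a_k = (k - 3) a_k. The right side vanishes at k = 3, so the series terminates at degree 3.
Standard normalization L_n(0) = 1 gives a_0 = 1. Work upward with a_{k+1} = (k - 3) a_k / (k+1)^2:
  a_1 = (0 - 3)(1) / 1^2 = -3/1 = -3
  a_2 = (1 - 3)(-3) / 2^2 = 6/4 = 3/2
  a_3 = (2 - 3)(3/2) / 3^2 = (-3/2)/9 = -1/6
Hence L_3(x) = -x^3/6 + 3 x^2/2 - 3 x + 1.

L_3(x); series = -x^3/6 + 3 x^2/2 - 3 x + 1


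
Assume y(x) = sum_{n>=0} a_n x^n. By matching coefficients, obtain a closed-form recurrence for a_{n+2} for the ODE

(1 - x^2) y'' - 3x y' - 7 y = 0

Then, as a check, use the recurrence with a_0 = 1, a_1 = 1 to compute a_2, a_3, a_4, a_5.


Substitute y = sum_n a_n x^n.
(1 - 1 x^2) y'' contributes (n+2)(n+1) a_{n+2} - n(n-1) a_n at x^n.
-3 x y'(x) contributes -3 n a_n at x^n.
-7 y(x) contributes -7 a_n at x^n.
Matching x^n: (n+2)(n+1) a_{n+2} + (-n(n-1) - 3 n - 7) a_n = 0.
Thus a_{n+2} = (n(n-1) + 3 n + 7) / ((n+1)(n+2)) * a_n.

Check with a_0 = 1, a_1 = 1 (apply the recurrence for n = 0, 1, 2, 3): a_0 = 1, a_1 = 1, a_2 = 7/2, a_3 = 5/3, a_4 = 35/8, a_5 = 11/6.

a_(n+2) = (n(n-1) + 3 n + 7) / ((n+1)(n+2)) * a_n; check: a_0 = 1, a_1 = 1, a_2 = 7/2, a_3 = 5/3, a_4 = 35/8, a_5 = 11/6


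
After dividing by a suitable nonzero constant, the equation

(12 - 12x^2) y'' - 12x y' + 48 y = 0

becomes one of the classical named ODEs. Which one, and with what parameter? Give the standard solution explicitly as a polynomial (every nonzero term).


All three coefficients share the factor 12; dividing through by 12 gives  (1 - x^2) y'' - x y' + 4 y = 0.
This matches the Chebyshev equation (1 - x^2) y'' - x y' + n^2 y = 0 (note the -x y' term, not -2x y') with n^2 = 4, so n = 2; the polynomial solution is T_2(x).
With y = sum_k a_k x^k, matching x^k gives (k+2)(k+1) a_{k+2} = (k^2 - n^2) a_k = (k - 2)(k + 2) a_k. The right side vanishes at k = 2, so the series with the parity of 2 terminates at degree 2.
Standard normalization: leading coefficient of T_n is 2^(n-1), so a_2 = 2^1 = 2. Work downward with a_k = (k+1)(k+2) a_{k+2} / ((k - 2)(k + 2)):
  a_0 = (1)(2)(2) / ((0 - 2)(0 + 2)) = 4/(-4) = -1
Hence T_2(x) = 2 x^2 - 1.

T_2(x); series = 2 x^2 - 1


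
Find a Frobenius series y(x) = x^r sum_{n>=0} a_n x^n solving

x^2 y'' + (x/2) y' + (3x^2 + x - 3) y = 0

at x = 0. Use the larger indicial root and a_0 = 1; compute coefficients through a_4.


Write in Frobenius form y'' + (p(x)/x) y' + (q(x)/x^2) y = 0:
  p(x) = 1/2,  q(x) = 3x^2 + x - 3.
Indicial equation: r(r-1) + (1/2) r + (-3) = 0 -> roots r_1 = 2, r_2 = -3/2.
Take r = r_1 = 2. Let y(x) = x^r sum_{n>=0} a_n x^n with a_0 = 1.
Substitute y = x^r sum a_n x^n and match x^{r+n}. The recurrence is
  D(n) a_n + 1 a_{n-1} + 3 a_{n-2} = 0,  where D(n) = (r+n)(r+n-1) + (1/2)(r+n) + (-3).
  a_n = [-1 a_{n-1} - 3 a_{n-2}] / D(n).
Since the indicial polynomial factors as (r - r_1)(r - r_2), D(n) = (r_1 + n - r_1)(r_1 + n - r_2) = n(n + 7/2).
Evaluating step by step (a_0 = 1):
  n = 1: D(1) = 1(1 + 7/2) = 9/2; numerator = -1(1) = -1; a_1 = (-1)/(9/2) = -2/9
  n = 2: D(2) = 2(2 + 7/2) = 11; numerator = -1(-2/9) - 3(1) = -25/9; a_2 = (-25/9)/(11) = -25/99
  n = 3: D(3) = 3(3 + 7/2) = 39/2; numerator = -1(-25/99) - 3(-2/9) = 91/99; a_3 = (91/99)/(39/2) = 14/297
  n = 4: D(4) = 4(4 + 7/2) = 30; numerator = -1(14/297) - 3(-25/99) = 211/297; a_4 = (211/297)/(30) = 211/8910

r = 2; a_0 = 1; a_1 = -2/9; a_2 = -25/99; a_3 = 14/297; a_4 = 211/8910


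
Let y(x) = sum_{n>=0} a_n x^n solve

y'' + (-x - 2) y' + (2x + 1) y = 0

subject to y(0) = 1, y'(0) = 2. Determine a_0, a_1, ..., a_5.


Ansatz: y(x) = sum_{n>=0} a_n x^n, so y'(x) = sum_{n>=1} n a_n x^(n-1) and y''(x) = sum_{n>=2} n(n-1) a_n x^(n-2).
Substitute into P(x) y'' + Q(x) y' + R(x) y = 0 with P(x) = 1, Q(x) = -x - 2, R(x) = 2x + 1, and match powers of x.
Initial conditions: a_0 = 1, a_1 = 2.
Setting the coefficient of each power of x to zero and solving order by order (substituting the coefficients already found):
  x^0: 2 a_2 - 2 a_1 + a_0 = 0  ->  2 a_2 = 2 a_1 - a_0 = 3  ->  a_2 = 3/2
  x^1: 6 a_3 - 4 a_2 + 2 a_0 = 0  ->  6 a_3 = 4 a_2 - 2 a_0 = 4  ->  a_3 = 2/3
  x^2: 12 a_4 - 6 a_3 - a_2 + 2 a_1 = 0  ->  12 a_4 = 6 a_3 + a_2 - 2 a_1 = 3/2  ->  a_4 = 1/8
  x^3: 20 a_5 - 8 a_4 - 2 a_3 + 2 a_2 = 0  ->  20 a_5 = 8 a_4 + 2 a_3 - 2 a_2 = -2/3  ->  a_5 = -1/30
Truncated series: y(x) = 1 + 2 x + (3/2) x^2 + (2/3) x^3 + (1/8) x^4 - (1/30) x^5 + O(x^6).

a_0 = 1; a_1 = 2; a_2 = 3/2; a_3 = 2/3; a_4 = 1/8; a_5 = -1/30


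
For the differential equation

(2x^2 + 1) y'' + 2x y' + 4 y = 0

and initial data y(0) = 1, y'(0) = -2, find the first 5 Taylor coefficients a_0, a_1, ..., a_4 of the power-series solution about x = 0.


Ansatz: y(x) = sum_{n>=0} a_n x^n, so y'(x) = sum_{n>=1} n a_n x^(n-1) and y''(x) = sum_{n>=2} n(n-1) a_n x^(n-2).
Substitute into P(x) y'' + Q(x) y' + R(x) y = 0 with P(x) = 2x^2 + 1, Q(x) = 2x, R(x) = 4, and match powers of x.
Initial conditions: a_0 = 1, a_1 = -2.
Setting the coefficient of each power of x to zero and solving order by order (substituting the coefficients already found):
  x^0: 2 a_2 + 4 a_0 = 0  ->  2 a_2 = -4 a_0 = -4  ->  a_2 = -2
  x^1: 6 a_3 + 6 a_1 = 0  ->  6 a_3 = -6 a_1 = 12  ->  a_3 = 2
  x^2: 12 a_4 + 12 a_2 = 0  ->  12 a_4 = -12 a_2 = 24  ->  a_4 = 2
Truncated series: y(x) = 1 - 2 x - 2 x^2 + 2 x^3 + 2 x^4 + O(x^5).

a_0 = 1; a_1 = -2; a_2 = -2; a_3 = 2; a_4 = 2


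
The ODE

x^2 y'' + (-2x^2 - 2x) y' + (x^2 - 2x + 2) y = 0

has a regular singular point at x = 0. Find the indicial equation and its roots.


Divide by x^2 to reach normal form y'' + P_1(x) y' + P_2(x) y = 0 with P_1(x) = -2 - 2/x and P_2(x) = 1 - 2/x + 2/x^2.
x = 0 is a singular point because the y'-coefficient -2 - 2/x has a pole at x = 0 and the y-coefficient 1 - 2/x + 2/x^2 has a pole at x = 0.
It is a regular singular point because x P_1(x) = p(x) = -2x - 2 and x^2 P_2(x) = q(x) = x^2 - 2x + 2 are polynomials, hence analytic at x = 0.
p(0) = -2,  q(0) = 2.
Indicial equation: r(r-1) + p(0) r + q(0) = 0, i.e. r^2 + (p(0) - 1) r + q(0) = 0, i.e. r^2 - 3 r + 2 = 0.
Discriminant: (-3)^2 - 4(2) = 1, so r = (3 ± 1)/2.
Solving: r_1 = 2, r_2 = 1.

indicial: r^2 - 3 r + 2 = 0; roots r_1 = 2, r_2 = 1


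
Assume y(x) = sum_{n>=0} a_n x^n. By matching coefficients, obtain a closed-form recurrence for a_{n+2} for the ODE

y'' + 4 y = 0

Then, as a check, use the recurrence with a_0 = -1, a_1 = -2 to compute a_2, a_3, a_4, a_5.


Substitute y = sum_n a_n x^n into y'' + (const) y = 0.
y''(x) = sum_{n>=0} (n+2)(n+1) a_{n+2} x^n.
The ODE becomes sum_n [(n+2)(n+1) a_{n+2} + 4 a_n] x^n = 0.
Setting each coefficient to zero gives the recurrence:
  (n+2)(n+1) a_{n+2} + 4 a_n = 0,
  a_{n+2} = -4 / ((n+1)(n+2)) a_n.

Check with a_0 = -1, a_1 = -2 (apply the recurrence for n = 0, 1, 2, 3): a_0 = -1, a_1 = -2, a_2 = 2, a_3 = 4/3, a_4 = -2/3, a_5 = -4/15.

a_{n+2} = -4/((n+1)(n+2)) * a_n; check: a_0 = -1, a_1 = -2, a_2 = 2, a_3 = 4/3, a_4 = -2/3, a_5 = -4/15


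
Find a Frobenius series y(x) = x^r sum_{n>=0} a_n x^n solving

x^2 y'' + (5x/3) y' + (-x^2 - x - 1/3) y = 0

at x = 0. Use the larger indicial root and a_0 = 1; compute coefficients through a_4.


Write in Frobenius form y'' + (p(x)/x) y' + (q(x)/x^2) y = 0:
  p(x) = 5/3,  q(x) = -x^2 - x - 1/3.
Indicial equation: r(r-1) + (5/3) r + (-1/3) = 0 -> roots r_1 = 1/3, r_2 = -1.
Take r = r_1 = 1/3. Let y(x) = x^r sum_{n>=0} a_n x^n with a_0 = 1.
Substitute y = x^r sum a_n x^n and match x^{r+n}. The recurrence is
  D(n) a_n - 1 a_{n-1} - 1 a_{n-2} = 0,  where D(n) = (r+n)(r+n-1) + (5/3)(r+n) + (-1/3).
  a_n = [1 a_{n-1} + 1 a_{n-2}] / D(n).
Since the indicial polynomial factors as (r - r_1)(r - r_2), D(n) = (r_1 + n - r_1)(r_1 + n - r_2) = n(n + 4/3).
Evaluating step by step (a_0 = 1):
  n = 1: D(1) = 1(1 + 4/3) = 7/3; numerator = 1(1) = 1; a_1 = (1)/(7/3) = 3/7
  n = 2: D(2) = 2(2 + 4/3) = 20/3; numerator = 1(3/7) + 1(1) = 10/7; a_2 = (10/7)/(20/3) = 3/14
  n = 3: D(3) = 3(3 + 4/3) = 13; numerator = 1(3/14) + 1(3/7) = 9/14; a_3 = (9/14)/(13) = 9/182
  n = 4: D(4) = 4(4 + 4/3) = 64/3; numerator = 1(9/182) + 1(3/14) = 24/91; a_4 = (24/91)/(64/3) = 9/728

r = 1/3; a_0 = 1; a_1 = 3/7; a_2 = 3/14; a_3 = 9/182; a_4 = 9/728


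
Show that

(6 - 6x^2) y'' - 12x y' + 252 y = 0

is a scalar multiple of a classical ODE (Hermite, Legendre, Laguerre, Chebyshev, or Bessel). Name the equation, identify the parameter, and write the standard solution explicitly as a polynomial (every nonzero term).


All three coefficients share the factor 6; dividing through by 6 gives  (1 - x^2) y'' - 2x y' + 42 y = 0.
This matches the Legendre equation (1 - x^2) y'' - 2x y' + n(n+1) y = 0 (note the -2x y' term) with n(n+1) = 42, so n = 6; the polynomial solution is P_6(x).
With y = sum_k a_k x^k, matching x^k gives (k+2)(k+1) a_{k+2} = [k(k+1) - n(n+1)] a_k = (k - 6)(k + 7) a_k. The right side vanishes at k = 6, so the series with the parity of 6 terminates at degree 6.
Standard normalization (P_n(1) = 1): leading coefficient (2n)!/(2^n (n!)^2) = 479001600/(64*518400) = 231/16, so a_6 = 231/16. Work downward with a_k = (k+1)(k+2) a_{k+2} / ((k - 6)(k + 7)):
  a_4 = (5)(6)(231/16) / ((4 - 6)(4 + 7)) = (3465/8)/(-22) = -315/16
  a_2 = (3)(4)(-315/16) / ((2 - 6)(2 + 7)) = (-945/4)/(-36) = 105/16
  a_0 = (1)(2)(105/16) / ((0 - 6)(0 + 7)) = (105/8)/(-42) = -5/16
Hence P_6(x) = 231 x^6/16 - 315 x^4/16 + 105 x^2/16 - 5/16.

P_6(x); series = 231 x^6/16 - 315 x^4/16 + 105 x^2/16 - 5/16


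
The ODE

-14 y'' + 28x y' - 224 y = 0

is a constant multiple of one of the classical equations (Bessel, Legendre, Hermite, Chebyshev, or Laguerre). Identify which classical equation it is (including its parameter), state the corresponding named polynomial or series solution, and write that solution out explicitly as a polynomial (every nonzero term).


All three coefficients share the factor -14; dividing through by -14 gives  y'' - 2x y' + 16 y = 0.
This matches the Hermite equation y'' - 2x y' + 2n y = 0 with 2n = 16, so n = 8; the polynomial solution is H_8(x).
With y = sum_k a_k x^k, matching x^k gives (k+2)(k+1) a_{k+2} = 2(k - n) a_k = 2(k - 8) a_k. The right side vanishes at k = 8, so the series with the parity of 8 terminates at degree 8.
Standard normalization: leading coefficient of H_n is 2^n, so a_8 = 2^8 = 256. Work downward with a_k = (k+1)(k+2) a_{k+2} / (2(k - n)):
  a_6 = (7)(8)(256) / (2(6 - 8)) = 14336/(-4) = -3584
  a_4 = (5)(6)(-3584) / (2(4 - 8)) = -107520/(-8) = 13440
  a_2 = (3)(4)(13440) / (2(2 - 8)) = 161280/(-12) = -13440
  a_0 = (1)(2)(-13440) / (2(0 - 8)) = -26880/(-16) = 1680
Hence H_8(x) = 256 x^8 - 3584 x^6 + 13440 x^4 - 13440 x^2 + 1680.

H_8(x); series = 256 x^8 - 3584 x^6 + 13440 x^4 - 13440 x^2 + 1680


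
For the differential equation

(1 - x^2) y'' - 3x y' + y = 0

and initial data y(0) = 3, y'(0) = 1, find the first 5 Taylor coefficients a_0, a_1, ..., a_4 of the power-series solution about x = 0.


Ansatz: y(x) = sum_{n>=0} a_n x^n, so y'(x) = sum_{n>=1} n a_n x^(n-1) and y''(x) = sum_{n>=2} n(n-1) a_n x^(n-2).
Substitute into P(x) y'' + Q(x) y' + R(x) y = 0 with P(x) = 1 - x^2, Q(x) = -3x, R(x) = 1, and match powers of x.
Initial conditions: a_0 = 3, a_1 = 1.
Setting the coefficient of each power of x to zero and solving order by order (substituting the coefficients already found):
  x^0: 2 a_2 + a_0 = 0  ->  2 a_2 = -a_0 = -3  ->  a_2 = -3/2
  x^1: 6 a_3 - 2 a_1 = 0  ->  6 a_3 = 2 a_1 = 2  ->  a_3 = 1/3
  x^2: 12 a_4 - 7 a_2 = 0  ->  12 a_4 = 7 a_2 = -21/2  ->  a_4 = -7/8
Truncated series: y(x) = 3 + x - (3/2) x^2 + (1/3) x^3 - (7/8) x^4 + O(x^5).

a_0 = 3; a_1 = 1; a_2 = -3/2; a_3 = 1/3; a_4 = -7/8


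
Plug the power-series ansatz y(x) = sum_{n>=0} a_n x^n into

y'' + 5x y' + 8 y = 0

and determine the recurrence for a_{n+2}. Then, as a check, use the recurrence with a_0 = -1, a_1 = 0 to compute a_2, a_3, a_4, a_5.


Substitute y = sum_n a_n x^n.
y''(x) has coefficient (n+2)(n+1) a_{n+2} at x^n;
5 x y'(x) has coefficient 5 n a_n at x^n (shift);
8 y(x) has coefficient 8 a_n at x^n.
Matching x^n: (n+2)(n+1) a_{n+2} + (5n + 8) a_n = 0.
Thus a_{n+2} = (-5n - 8) / ((n+1)(n+2)) * a_n.

Check with a_0 = -1, a_1 = 0 (apply the recurrence for n = 0, 1, 2, 3): a_0 = -1, a_1 = 0, a_2 = 4, a_3 = 0, a_4 = -6, a_5 = 0.

a_(n+2) = (-5n - 8) / ((n+1)(n+2)) * a_n; check: a_0 = -1, a_1 = 0, a_2 = 4, a_3 = 0, a_4 = -6, a_5 = 0


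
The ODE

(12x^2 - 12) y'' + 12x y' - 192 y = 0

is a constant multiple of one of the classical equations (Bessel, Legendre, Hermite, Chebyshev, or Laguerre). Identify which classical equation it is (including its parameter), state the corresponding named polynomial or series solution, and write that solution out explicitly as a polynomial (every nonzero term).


All three coefficients share the factor -12; dividing through by -12 gives  (1 - x^2) y'' - x y' + 16 y = 0.
This matches the Chebyshev equation (1 - x^2) y'' - x y' + n^2 y = 0 (note the -x y' term, not -2x y') with n^2 = 16, so n = 4; the polynomial solution is T_4(x).
With y = sum_k a_k x^k, matching x^k gives (k+2)(k+1) a_{k+2} = (k^2 - n^2) a_k = (k - 4)(k + 4) a_k. The right side vanishes at k = 4, so the series with the parity of 4 terminates at degree 4.
Standard normalization: leading coefficient of T_n is 2^(n-1), so a_4 = 2^3 = 8. Work downward with a_k = (k+1)(k+2) a_{k+2} / ((k - 4)(k + 4)):
  a_2 = (3)(4)(8) / ((2 - 4)(2 + 4)) = 96/(-12) = -8
  a_0 = (1)(2)(-8) / ((0 - 4)(0 + 4)) = -16/(-16) = 1
Hence T_4(x) = 8 x^4 - 8 x^2 + 1.

T_4(x); series = 8 x^4 - 8 x^2 + 1


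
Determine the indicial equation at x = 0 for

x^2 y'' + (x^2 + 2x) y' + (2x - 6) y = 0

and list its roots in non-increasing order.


Divide by x^2 to reach normal form y'' + P_1(x) y' + P_2(x) y = 0 with P_1(x) = 1 + 2/x and P_2(x) = 2/x - 6/x^2.
x = 0 is a singular point because the y'-coefficient 1 + 2/x has a pole at x = 0 and the y-coefficient 2/x - 6/x^2 has a pole at x = 0.
It is a regular singular point because x P_1(x) = p(x) = x + 2 and x^2 P_2(x) = q(x) = 2x - 6 are polynomials, hence analytic at x = 0.
p(0) = 2,  q(0) = -6.
Indicial equation: r(r-1) + p(0) r + q(0) = 0, i.e. r^2 + (p(0) - 1) r + q(0) = 0, i.e. r^2 + 1 r - 6 = 0.
Discriminant: (1)^2 - 4(-6) = 25, so r = (-1 ± 5)/2.
Solving: r_1 = 2, r_2 = -3.

indicial: r^2 + 1 r - 6 = 0; roots r_1 = 2, r_2 = -3


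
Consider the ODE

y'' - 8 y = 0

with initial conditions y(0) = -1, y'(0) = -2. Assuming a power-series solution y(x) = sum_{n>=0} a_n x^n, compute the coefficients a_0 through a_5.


Ansatz: y(x) = sum_{n>=0} a_n x^n, so y'(x) = sum_{n>=1} n a_n x^(n-1) and y''(x) = sum_{n>=2} n(n-1) a_n x^(n-2).
Substitute into P(x) y'' + Q(x) y' + R(x) y = 0 with P(x) = 1, Q(x) = 0, R(x) = -8, and match powers of x.
Initial conditions: a_0 = -1, a_1 = -2.
Setting the coefficient of each power of x to zero and solving order by order (substituting the coefficients already found):
  x^0: 2 a_2 - 8 a_0 = 0  ->  2 a_2 = 8 a_0 = -8  ->  a_2 = -4
  x^1: 6 a_3 - 8 a_1 = 0  ->  6 a_3 = 8 a_1 = -16  ->  a_3 = -8/3
  x^2: 12 a_4 - 8 a_2 = 0  ->  12 a_4 = 8 a_2 = -32  ->  a_4 = -8/3
  x^3: 20 a_5 - 8 a_3 = 0  ->  20 a_5 = 8 a_3 = -64/3  ->  a_5 = -16/15
Truncated series: y(x) = -1 - 2 x - 4 x^2 - (8/3) x^3 - (8/3) x^4 - (16/15) x^5 + O(x^6).

a_0 = -1; a_1 = -2; a_2 = -4; a_3 = -8/3; a_4 = -8/3; a_5 = -16/15


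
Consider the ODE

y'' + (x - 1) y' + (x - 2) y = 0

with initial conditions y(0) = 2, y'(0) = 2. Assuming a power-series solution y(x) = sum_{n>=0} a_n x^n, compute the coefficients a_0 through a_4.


Ansatz: y(x) = sum_{n>=0} a_n x^n, so y'(x) = sum_{n>=1} n a_n x^(n-1) and y''(x) = sum_{n>=2} n(n-1) a_n x^(n-2).
Substitute into P(x) y'' + Q(x) y' + R(x) y = 0 with P(x) = 1, Q(x) = x - 1, R(x) = x - 2, and match powers of x.
Initial conditions: a_0 = 2, a_1 = 2.
Setting the coefficient of each power of x to zero and solving order by order (substituting the coefficients already found):
  x^0: 2 a_2 - a_1 - 2 a_0 = 0  ->  2 a_2 = a_1 + 2 a_0 = 6  ->  a_2 = 3
  x^1: 6 a_3 - 2 a_2 - a_1 + a_0 = 0  ->  6 a_3 = 2 a_2 + a_1 - a_0 = 6  ->  a_3 = 1
  x^2: 12 a_4 - 3 a_3 + a_1 = 0  ->  12 a_4 = 3 a_3 - a_1 = 1  ->  a_4 = 1/12
Truncated series: y(x) = 2 + 2 x + 3 x^2 + x^3 + (1/12) x^4 + O(x^5).

a_0 = 2; a_1 = 2; a_2 = 3; a_3 = 1; a_4 = 1/12


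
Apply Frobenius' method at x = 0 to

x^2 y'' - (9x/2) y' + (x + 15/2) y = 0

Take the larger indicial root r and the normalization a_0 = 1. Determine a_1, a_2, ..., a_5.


Write in Frobenius form y'' + (p(x)/x) y' + (q(x)/x^2) y = 0:
  p(x) = -9/2,  q(x) = x + 15/2.
Indicial equation: r(r-1) + (-9/2) r + (15/2) = 0 -> roots r_1 = 3, r_2 = 5/2.
Take r = r_1 = 3. Let y(x) = x^r sum_{n>=0} a_n x^n with a_0 = 1.
Substitute y = x^r sum a_n x^n and match x^{r+n}. The recurrence is
  D(n) a_n + 1 a_{n-1} = 0,  where D(n) = (r+n)(r+n-1) + (-9/2)(r+n) + (15/2).
  a_n = -1 / D(n) * a_{n-1}.
Since the indicial polynomial factors as (r - r_1)(r - r_2), D(n) = (r_1 + n - r_1)(r_1 + n - r_2) = n(n + 1/2).
Evaluating step by step (a_0 = 1):
  n = 1: D(1) = 1(1 + 1/2) = 3/2; numerator = -1(1) = -1; a_1 = (-1)/(3/2) = -2/3
  n = 2: D(2) = 2(2 + 1/2) = 5; numerator = -1(-2/3) = 2/3; a_2 = (2/3)/(5) = 2/15
  n = 3: D(3) = 3(3 + 1/2) = 21/2; numerator = -1(2/15) = -2/15; a_3 = (-2/15)/(21/2) = -4/315
  n = 4: D(4) = 4(4 + 1/2) = 18; numerator = -1(-4/315) = 4/315; a_4 = (4/315)/(18) = 2/2835
  n = 5: D(5) = 5(5 + 1/2) = 55/2; numerator = -1(2/2835) = -2/2835; a_5 = (-2/2835)/(55/2) = -4/155925

r = 3; a_0 = 1; a_1 = -2/3; a_2 = 2/15; a_3 = -4/315; a_4 = 2/2835; a_5 = -4/155925


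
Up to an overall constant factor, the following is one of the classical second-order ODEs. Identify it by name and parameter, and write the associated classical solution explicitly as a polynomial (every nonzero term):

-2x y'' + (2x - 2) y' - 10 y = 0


All three coefficients share the factor -2; dividing through by -2 gives  x y'' + (1 - x) y' + 5 y = 0.
This matches the Laguerre equation x y'' + (1 - x) y' + n y = 0 with n = 5; the polynomial solution is L_5(x).
With y = sum_k a_k x^k, matching x^k gives (k+1)k a_{k+1} + (k+1) a_{k+1} - k a_k + n a_k = 0, i.e. (k+1)^2 a_{k+1} = (k - n) a_k = (k - 5) a_k. The right side vanishes at k = 5, so the series terminates at degree 5.
Standard normalization L_n(0) = 1 gives a_0 = 1. Work upward with a_{k+1} = (k - 5) a_k / (k+1)^2:
  a_1 = (0 - 5)(1) / 1^2 = -5/1 = -5
  a_2 = (1 - 5)(-5) / 2^2 = 20/4 = 5
  a_3 = (2 - 5)(5) / 3^2 = -15/9 = -5/3
  a_4 = (3 - 5)(-5/3) / 4^2 = (10/3)/16 = 5/24
  a_5 = (4 - 5)(5/24) / 5^2 = (-5/24)/25 = -1/120
Hence L_5(x) = -x^5/120 + 5 x^4/24 - 5 x^3/3 + 5 x^2 - 5 x + 1.

L_5(x); series = -x^5/120 + 5 x^4/24 - 5 x^3/3 + 5 x^2 - 5 x + 1


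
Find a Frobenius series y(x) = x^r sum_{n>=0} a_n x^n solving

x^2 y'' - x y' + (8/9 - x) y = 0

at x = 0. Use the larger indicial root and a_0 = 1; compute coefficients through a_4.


Write in Frobenius form y'' + (p(x)/x) y' + (q(x)/x^2) y = 0:
  p(x) = -1,  q(x) = 8/9 - x.
Indicial equation: r(r-1) + (-1) r + (8/9) = 0 -> roots r_1 = 4/3, r_2 = 2/3.
Take r = r_1 = 4/3. Let y(x) = x^r sum_{n>=0} a_n x^n with a_0 = 1.
Substitute y = x^r sum a_n x^n and match x^{r+n}. The recurrence is
  D(n) a_n - 1 a_{n-1} = 0,  where D(n) = (r+n)(r+n-1) + (-1)(r+n) + (8/9).
  a_n = 1 / D(n) * a_{n-1}.
Since the indicial polynomial factors as (r - r_1)(r - r_2), D(n) = (r_1 + n - r_1)(r_1 + n - r_2) = n(n + 2/3).
Evaluating step by step (a_0 = 1):
  n = 1: D(1) = 1(1 + 2/3) = 5/3; numerator = 1(1) = 1; a_1 = (1)/(5/3) = 3/5
  n = 2: D(2) = 2(2 + 2/3) = 16/3; numerator = 1(3/5) = 3/5; a_2 = (3/5)/(16/3) = 9/80
  n = 3: D(3) = 3(3 + 2/3) = 11; numerator = 1(9/80) = 9/80; a_3 = (9/80)/(11) = 9/880
  n = 4: D(4) = 4(4 + 2/3) = 56/3; numerator = 1(9/880) = 9/880; a_4 = (9/880)/(56/3) = 27/49280

r = 4/3; a_0 = 1; a_1 = 3/5; a_2 = 9/80; a_3 = 9/880; a_4 = 27/49280


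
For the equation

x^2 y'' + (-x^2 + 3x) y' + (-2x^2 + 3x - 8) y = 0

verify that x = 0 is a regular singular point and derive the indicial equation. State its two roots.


Divide by x^2 to reach normal form y'' + P_1(x) y' + P_2(x) y = 0 with P_1(x) = -1 + 3/x and P_2(x) = -2 + 3/x - 8/x^2.
x = 0 is a singular point because the y'-coefficient -1 + 3/x has a pole at x = 0 and the y-coefficient -2 + 3/x - 8/x^2 has a pole at x = 0.
It is a regular singular point because x P_1(x) = p(x) = 3 - x and x^2 P_2(x) = q(x) = -2x^2 + 3x - 8 are polynomials, hence analytic at x = 0.
p(0) = 3,  q(0) = -8.
Indicial equation: r(r-1) + p(0) r + q(0) = 0, i.e. r^2 + (p(0) - 1) r + q(0) = 0, i.e. r^2 + 2 r - 8 = 0.
Discriminant: (2)^2 - 4(-8) = 36, so r = (-2 ± 6)/2.
Solving: r_1 = 2, r_2 = -4.

indicial: r^2 + 2 r - 8 = 0; roots r_1 = 2, r_2 = -4


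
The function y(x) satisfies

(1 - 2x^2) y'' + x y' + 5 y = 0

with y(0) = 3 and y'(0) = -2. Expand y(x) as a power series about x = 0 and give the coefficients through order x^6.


Ansatz: y(x) = sum_{n>=0} a_n x^n, so y'(x) = sum_{n>=1} n a_n x^(n-1) and y''(x) = sum_{n>=2} n(n-1) a_n x^(n-2).
Substitute into P(x) y'' + Q(x) y' + R(x) y = 0 with P(x) = 1 - 2x^2, Q(x) = x, R(x) = 5, and match powers of x.
Initial conditions: a_0 = 3, a_1 = -2.
Setting the coefficient of each power of x to zero and solving order by order (substituting the coefficients already found):
  x^0: 2 a_2 + 5 a_0 = 0  ->  2 a_2 = -5 a_0 = -15  ->  a_2 = -15/2
  x^1: 6 a_3 + 6 a_1 = 0  ->  6 a_3 = -6 a_1 = 12  ->  a_3 = 2
  x^2: 12 a_4 + 3 a_2 = 0  ->  12 a_4 = -3 a_2 = 45/2  ->  a_4 = 15/8
  x^3: 20 a_5 - 4 a_3 = 0  ->  20 a_5 = 4 a_3 = 8  ->  a_5 = 2/5
  x^4: 30 a_6 - 15 a_4 = 0  ->  30 a_6 = 15 a_4 = 225/8  ->  a_6 = 15/16
Truncated series: y(x) = 3 - 2 x - (15/2) x^2 + 2 x^3 + (15/8) x^4 + (2/5) x^5 + (15/16) x^6 + O(x^7).

a_0 = 3; a_1 = -2; a_2 = -15/2; a_3 = 2; a_4 = 15/8; a_5 = 2/5; a_6 = 15/16


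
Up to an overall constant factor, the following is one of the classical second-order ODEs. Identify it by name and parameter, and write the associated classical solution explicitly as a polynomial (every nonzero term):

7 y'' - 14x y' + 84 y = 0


All three coefficients share the factor 7; dividing through by 7 gives  y'' - 2x y' + 12 y = 0.
This matches the Hermite equation y'' - 2x y' + 2n y = 0 with 2n = 12, so n = 6; the polynomial solution is H_6(x).
With y = sum_k a_k x^k, matching x^k gives (k+2)(k+1) a_{k+2} = 2(k - n) a_k = 2(k - 6) a_k. The right side vanishes at k = 6, so the series with the parity of 6 terminates at degree 6.
Standard normalization: leading coefficient of H_n is 2^n, so a_6 = 2^6 = 64. Work downward with a_k = (k+1)(k+2) a_{k+2} / (2(k - n)):
  a_4 = (5)(6)(64) / (2(4 - 6)) = 1920/(-4) = -480
  a_2 = (3)(4)(-480) / (2(2 - 6)) = -5760/(-8) = 720
  a_0 = (1)(2)(720) / (2(0 - 6)) = 1440/(-12) = -120
Hence H_6(x) = 64 x^6 - 480 x^4 + 720 x^2 - 120.

H_6(x); series = 64 x^6 - 480 x^4 + 720 x^2 - 120


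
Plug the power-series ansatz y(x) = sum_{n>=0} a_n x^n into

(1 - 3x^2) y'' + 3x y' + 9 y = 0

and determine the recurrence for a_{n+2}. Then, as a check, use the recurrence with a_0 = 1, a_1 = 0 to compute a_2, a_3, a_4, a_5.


Substitute y = sum_n a_n x^n.
(1 - 3 x^2) y'' contributes (n+2)(n+1) a_{n+2} - 3 n(n-1) a_n at x^n.
3 x y'(x) contributes 3 n a_n at x^n.
9 y(x) contributes 9 a_n at x^n.
Matching x^n: (n+2)(n+1) a_{n+2} + (-3 n(n-1) + 3 n + 9) a_n = 0.
Thus a_{n+2} = (3 n(n-1) - 3 n - 9) / ((n+1)(n+2)) * a_n.

Check with a_0 = 1, a_1 = 0 (apply the recurrence for n = 0, 1, 2, 3): a_0 = 1, a_1 = 0, a_2 = -9/2, a_3 = 0, a_4 = 27/8, a_5 = 0.

a_(n+2) = (3 n(n-1) - 3 n - 9) / ((n+1)(n+2)) * a_n; check: a_0 = 1, a_1 = 0, a_2 = -9/2, a_3 = 0, a_4 = 27/8, a_5 = 0


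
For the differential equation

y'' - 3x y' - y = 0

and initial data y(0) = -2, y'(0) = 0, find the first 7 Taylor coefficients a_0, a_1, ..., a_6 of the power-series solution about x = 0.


Ansatz: y(x) = sum_{n>=0} a_n x^n, so y'(x) = sum_{n>=1} n a_n x^(n-1) and y''(x) = sum_{n>=2} n(n-1) a_n x^(n-2).
Substitute into P(x) y'' + Q(x) y' + R(x) y = 0 with P(x) = 1, Q(x) = -3x, R(x) = -1, and match powers of x.
Initial conditions: a_0 = -2, a_1 = 0.
Setting the coefficient of each power of x to zero and solving order by order (substituting the coefficients already found):
  x^0: 2 a_2 - a_0 = 0  ->  2 a_2 = a_0 = -2  ->  a_2 = -1
  x^1: 6 a_3 - 4 a_1 = 0  ->  6 a_3 = 4 a_1 = 0  ->  a_3 = 0
  x^2: 12 a_4 - 7 a_2 = 0  ->  12 a_4 = 7 a_2 = -7  ->  a_4 = -7/12
  x^3: 20 a_5 - 10 a_3 = 0  ->  20 a_5 = 10 a_3 = 0  ->  a_5 = 0
  x^4: 30 a_6 - 13 a_4 = 0  ->  30 a_6 = 13 a_4 = -91/12  ->  a_6 = -91/360
Truncated series: y(x) = -2 - x^2 - (7/12) x^4 - (91/360) x^6 + O(x^7).

a_0 = -2; a_1 = 0; a_2 = -1; a_3 = 0; a_4 = -7/12; a_5 = 0; a_6 = -91/360


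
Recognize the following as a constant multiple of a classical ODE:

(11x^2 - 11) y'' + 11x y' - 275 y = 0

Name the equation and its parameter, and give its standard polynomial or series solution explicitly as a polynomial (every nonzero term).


All three coefficients share the factor -11; dividing through by -11 gives  (1 - x^2) y'' - x y' + 25 y = 0.
This matches the Chebyshev equation (1 - x^2) y'' - x y' + n^2 y = 0 (note the -x y' term, not -2x y') with n^2 = 25, so n = 5; the polynomial solution is T_5(x).
With y = sum_k a_k x^k, matching x^k gives (k+2)(k+1) a_{k+2} = (k^2 - n^2) a_k = (k - 5)(k + 5) a_k. The right side vanishes at k = 5, so the series with the parity of 5 terminates at degree 5.
Standard normalization: leading coefficient of T_n is 2^(n-1), so a_5 = 2^4 = 16. Work downward with a_k = (k+1)(k+2) a_{k+2} / ((k - 5)(k + 5)):
  a_3 = (4)(5)(16) / ((3 - 5)(3 + 5)) = 320/(-16) = -20
  a_1 = (2)(3)(-20) / ((1 - 5)(1 + 5)) = -120/(-24) = 5
Hence T_5(x) = 16 x^5 - 20 x^3 + 5 x.

T_5(x); series = 16 x^5 - 20 x^3 + 5 x


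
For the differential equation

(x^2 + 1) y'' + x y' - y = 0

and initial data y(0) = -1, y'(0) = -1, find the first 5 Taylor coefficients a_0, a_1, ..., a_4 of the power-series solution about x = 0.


Ansatz: y(x) = sum_{n>=0} a_n x^n, so y'(x) = sum_{n>=1} n a_n x^(n-1) and y''(x) = sum_{n>=2} n(n-1) a_n x^(n-2).
Substitute into P(x) y'' + Q(x) y' + R(x) y = 0 with P(x) = x^2 + 1, Q(x) = x, R(x) = -1, and match powers of x.
Initial conditions: a_0 = -1, a_1 = -1.
Setting the coefficient of each power of x to zero and solving order by order (substituting the coefficients already found):
  x^0: 2 a_2 - a_0 = 0  ->  2 a_2 = a_0 = -1  ->  a_2 = -1/2
  x^1: 6 a_3 = 0  ->  a_3 = 0
  x^2: 12 a_4 + 3 a_2 = 0  ->  12 a_4 = -3 a_2 = 3/2  ->  a_4 = 1/8
Truncated series: y(x) = -1 - x - (1/2) x^2 + (1/8) x^4 + O(x^5).

a_0 = -1; a_1 = -1; a_2 = -1/2; a_3 = 0; a_4 = 1/8


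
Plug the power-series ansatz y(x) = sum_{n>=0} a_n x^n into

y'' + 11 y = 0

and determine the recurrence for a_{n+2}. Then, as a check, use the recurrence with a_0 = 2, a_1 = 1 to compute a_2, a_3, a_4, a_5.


Substitute y = sum_n a_n x^n into y'' + (const) y = 0.
y''(x) = sum_{n>=0} (n+2)(n+1) a_{n+2} x^n.
The ODE becomes sum_n [(n+2)(n+1) a_{n+2} + 11 a_n] x^n = 0.
Setting each coefficient to zero gives the recurrence:
  (n+2)(n+1) a_{n+2} + 11 a_n = 0,
  a_{n+2} = -11 / ((n+1)(n+2)) a_n.

Check with a_0 = 2, a_1 = 1 (apply the recurrence for n = 0, 1, 2, 3): a_0 = 2, a_1 = 1, a_2 = -11, a_3 = -11/6, a_4 = 121/12, a_5 = 121/120.

a_{n+2} = -11/((n+1)(n+2)) * a_n; check: a_0 = 2, a_1 = 1, a_2 = -11, a_3 = -11/6, a_4 = 121/12, a_5 = 121/120


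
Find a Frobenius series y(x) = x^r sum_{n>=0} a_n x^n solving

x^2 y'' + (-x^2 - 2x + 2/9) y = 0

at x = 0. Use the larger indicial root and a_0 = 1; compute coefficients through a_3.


Write in Frobenius form y'' + (p(x)/x) y' + (q(x)/x^2) y = 0:
  p(x) = 0,  q(x) = -x^2 - 2x + 2/9.
Indicial equation: r(r-1) + (0) r + (2/9) = 0 -> roots r_1 = 2/3, r_2 = 1/3.
Take r = r_1 = 2/3. Let y(x) = x^r sum_{n>=0} a_n x^n with a_0 = 1.
Substitute y = x^r sum a_n x^n and match x^{r+n}. The recurrence is
  D(n) a_n - 2 a_{n-1} - 1 a_{n-2} = 0,  where D(n) = (r+n)(r+n-1) + (0)(r+n) + (2/9).
  a_n = [2 a_{n-1} + 1 a_{n-2}] / D(n).
Since the indicial polynomial factors as (r - r_1)(r - r_2), D(n) = (r_1 + n - r_1)(r_1 + n - r_2) = n(n + 1/3).
Evaluating step by step (a_0 = 1):
  n = 1: D(1) = 1(1 + 1/3) = 4/3; numerator = 2(1) = 2; a_1 = (2)/(4/3) = 3/2
  n = 2: D(2) = 2(2 + 1/3) = 14/3; numerator = 2(3/2) + 1(1) = 4; a_2 = (4)/(14/3) = 6/7
  n = 3: D(3) = 3(3 + 1/3) = 10; numerator = 2(6/7) + 1(3/2) = 45/14; a_3 = (45/14)/(10) = 9/28

r = 2/3; a_0 = 1; a_1 = 3/2; a_2 = 6/7; a_3 = 9/28


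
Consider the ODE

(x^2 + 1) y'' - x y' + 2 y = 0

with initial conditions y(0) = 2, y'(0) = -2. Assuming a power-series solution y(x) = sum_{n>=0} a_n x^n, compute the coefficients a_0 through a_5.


Ansatz: y(x) = sum_{n>=0} a_n x^n, so y'(x) = sum_{n>=1} n a_n x^(n-1) and y''(x) = sum_{n>=2} n(n-1) a_n x^(n-2).
Substitute into P(x) y'' + Q(x) y' + R(x) y = 0 with P(x) = x^2 + 1, Q(x) = -x, R(x) = 2, and match powers of x.
Initial conditions: a_0 = 2, a_1 = -2.
Setting the coefficient of each power of x to zero and solving order by order (substituting the coefficients already found):
  x^0: 2 a_2 + 2 a_0 = 0  ->  2 a_2 = -2 a_0 = -4  ->  a_2 = -2
  x^1: 6 a_3 + a_1 = 0  ->  6 a_3 = -a_1 = 2  ->  a_3 = 1/3
  x^2: 12 a_4 + 2 a_2 = 0  ->  12 a_4 = -2 a_2 = 4  ->  a_4 = 1/3
  x^3: 20 a_5 + 5 a_3 = 0  ->  20 a_5 = -5 a_3 = -5/3  ->  a_5 = -1/12
Truncated series: y(x) = 2 - 2 x - 2 x^2 + (1/3) x^3 + (1/3) x^4 - (1/12) x^5 + O(x^6).

a_0 = 2; a_1 = -2; a_2 = -2; a_3 = 1/3; a_4 = 1/3; a_5 = -1/12


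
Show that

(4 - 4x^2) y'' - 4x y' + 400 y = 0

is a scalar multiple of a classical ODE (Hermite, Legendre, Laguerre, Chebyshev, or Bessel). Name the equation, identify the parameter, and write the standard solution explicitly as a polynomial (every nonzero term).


All three coefficients share the factor 4; dividing through by 4 gives  (1 - x^2) y'' - x y' + 100 y = 0.
This matches the Chebyshev equation (1 - x^2) y'' - x y' + n^2 y = 0 (note the -x y' term, not -2x y') with n^2 = 100, so n = 10; the polynomial solution is T_10(x).
With y = sum_k a_k x^k, matching x^k gives (k+2)(k+1) a_{k+2} = (k^2 - n^2) a_k = (k - 10)(k + 10) a_k. The right side vanishes at k = 10, so the series with the parity of 10 terminates at degree 10.
Standard normalization: leading coefficient of T_n is 2^(n-1), so a_10 = 2^9 = 512. Work downward with a_k = (k+1)(k+2) a_{k+2} / ((k - 10)(k + 10)):
  a_8 = (9)(10)(512) / ((8 - 10)(8 + 10)) = 46080/(-36) = -1280
  a_6 = (7)(8)(-1280) / ((6 - 10)(6 + 10)) = -71680/(-64) = 1120
  a_4 = (5)(6)(1120) / ((4 - 10)(4 + 10)) = 33600/(-84) = -400
  a_2 = (3)(4)(-400) / ((2 - 10)(2 + 10)) = -4800/(-96) = 50
  a_0 = (1)(2)(50) / ((0 - 10)(0 + 10)) = 100/(-100) = -1
Hence T_10(x) = 512 x^10 - 1280 x^8 + 1120 x^6 - 400 x^4 + 50 x^2 - 1.

T_10(x); series = 512 x^10 - 1280 x^8 + 1120 x^6 - 400 x^4 + 50 x^2 - 1


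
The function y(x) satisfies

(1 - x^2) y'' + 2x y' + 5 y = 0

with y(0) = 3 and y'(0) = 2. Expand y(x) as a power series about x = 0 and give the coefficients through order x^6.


Ansatz: y(x) = sum_{n>=0} a_n x^n, so y'(x) = sum_{n>=1} n a_n x^(n-1) and y''(x) = sum_{n>=2} n(n-1) a_n x^(n-2).
Substitute into P(x) y'' + Q(x) y' + R(x) y = 0 with P(x) = 1 - x^2, Q(x) = 2x, R(x) = 5, and match powers of x.
Initial conditions: a_0 = 3, a_1 = 2.
Setting the coefficient of each power of x to zero and solving order by order (substituting the coefficients already found):
  x^0: 2 a_2 + 5 a_0 = 0  ->  2 a_2 = -5 a_0 = -15  ->  a_2 = -15/2
  x^1: 6 a_3 + 7 a_1 = 0  ->  6 a_3 = -7 a_1 = -14  ->  a_3 = -7/3
  x^2: 12 a_4 + 7 a_2 = 0  ->  12 a_4 = -7 a_2 = 105/2  ->  a_4 = 35/8
  x^3: 20 a_5 + 5 a_3 = 0  ->  20 a_5 = -5 a_3 = 35/3  ->  a_5 = 7/12
  x^4: 30 a_6 + a_4 = 0  ->  30 a_6 = -a_4 = -35/8  ->  a_6 = -7/48
Truncated series: y(x) = 3 + 2 x - (15/2) x^2 - (7/3) x^3 + (35/8) x^4 + (7/12) x^5 - (7/48) x^6 + O(x^7).

a_0 = 3; a_1 = 2; a_2 = -15/2; a_3 = -7/3; a_4 = 35/8; a_5 = 7/12; a_6 = -7/48


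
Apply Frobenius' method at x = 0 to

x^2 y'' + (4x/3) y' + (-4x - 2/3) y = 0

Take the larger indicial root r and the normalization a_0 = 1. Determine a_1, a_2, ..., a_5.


Write in Frobenius form y'' + (p(x)/x) y' + (q(x)/x^2) y = 0:
  p(x) = 4/3,  q(x) = -4x - 2/3.
Indicial equation: r(r-1) + (4/3) r + (-2/3) = 0 -> roots r_1 = 2/3, r_2 = -1.
Take r = r_1 = 2/3. Let y(x) = x^r sum_{n>=0} a_n x^n with a_0 = 1.
Substitute y = x^r sum a_n x^n and match x^{r+n}. The recurrence is
  D(n) a_n - 4 a_{n-1} = 0,  where D(n) = (r+n)(r+n-1) + (4/3)(r+n) + (-2/3).
  a_n = 4 / D(n) * a_{n-1}.
Since the indicial polynomial factors as (r - r_1)(r - r_2), D(n) = (r_1 + n - r_1)(r_1 + n - r_2) = n(n + 5/3).
Evaluating step by step (a_0 = 1):
  n = 1: D(1) = 1(1 + 5/3) = 8/3; numerator = 4(1) = 4; a_1 = (4)/(8/3) = 3/2
  n = 2: D(2) = 2(2 + 5/3) = 22/3; numerator = 4(3/2) = 6; a_2 = (6)/(22/3) = 9/11
  n = 3: D(3) = 3(3 + 5/3) = 14; numerator = 4(9/11) = 36/11; a_3 = (36/11)/(14) = 18/77
  n = 4: D(4) = 4(4 + 5/3) = 68/3; numerator = 4(18/77) = 72/77; a_4 = (72/77)/(68/3) = 54/1309
  n = 5: D(5) = 5(5 + 5/3) = 100/3; numerator = 4(54/1309) = 216/1309; a_5 = (216/1309)/(100/3) = 162/32725

r = 2/3; a_0 = 1; a_1 = 3/2; a_2 = 9/11; a_3 = 18/77; a_4 = 54/1309; a_5 = 162/32725


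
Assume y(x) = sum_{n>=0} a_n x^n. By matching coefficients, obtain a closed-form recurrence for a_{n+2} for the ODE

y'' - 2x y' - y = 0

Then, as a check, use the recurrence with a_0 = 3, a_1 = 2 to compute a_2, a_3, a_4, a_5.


Substitute y = sum_n a_n x^n.
y''(x) has coefficient (n+2)(n+1) a_{n+2} at x^n;
-2 x y'(x) has coefficient -2 n a_n at x^n (shift);
-y(x) has coefficient -1 a_n at x^n.
Matching x^n: (n+2)(n+1) a_{n+2} + (-2n - 1) a_n = 0.
Thus a_{n+2} = (2n + 1) / ((n+1)(n+2)) * a_n.

Check with a_0 = 3, a_1 = 2 (apply the recurrence for n = 0, 1, 2, 3): a_0 = 3, a_1 = 2, a_2 = 3/2, a_3 = 1, a_4 = 5/8, a_5 = 7/20.

a_(n+2) = (2n + 1) / ((n+1)(n+2)) * a_n; check: a_0 = 3, a_1 = 2, a_2 = 3/2, a_3 = 1, a_4 = 5/8, a_5 = 7/20


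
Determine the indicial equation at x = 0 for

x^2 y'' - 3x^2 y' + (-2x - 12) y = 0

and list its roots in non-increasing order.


Divide by x^2 to reach normal form y'' + P_1(x) y' + P_2(x) y = 0 with P_1(x) = -3 and P_2(x) = -2/x - 12/x^2.
x = 0 is a singular point because the y-coefficient -2/x - 12/x^2 has a pole at x = 0.
It is a regular singular point because x P_1(x) = p(x) = -3x and x^2 P_2(x) = q(x) = -2x - 12 are polynomials, hence analytic at x = 0.
p(0) = 0,  q(0) = -12.
Indicial equation: r(r-1) + p(0) r + q(0) = 0, i.e. r^2 + (p(0) - 1) r + q(0) = 0, i.e. r^2 - 1 r - 12 = 0.
Discriminant: (-1)^2 - 4(-12) = 49, so r = (1 ± 7)/2.
Solving: r_1 = 4, r_2 = -3.

indicial: r^2 - 1 r - 12 = 0; roots r_1 = 4, r_2 = -3


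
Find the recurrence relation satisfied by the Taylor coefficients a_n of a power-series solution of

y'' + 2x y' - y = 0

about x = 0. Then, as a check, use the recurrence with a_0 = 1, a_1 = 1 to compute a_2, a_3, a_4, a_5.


Substitute y = sum_n a_n x^n.
y''(x) has coefficient (n+2)(n+1) a_{n+2} at x^n;
2 x y'(x) has coefficient 2 n a_n at x^n (shift);
-y(x) has coefficient -1 a_n at x^n.
Matching x^n: (n+2)(n+1) a_{n+2} + (2n - 1) a_n = 0.
Thus a_{n+2} = (-2n + 1) / ((n+1)(n+2)) * a_n.

Check with a_0 = 1, a_1 = 1 (apply the recurrence for n = 0, 1, 2, 3): a_0 = 1, a_1 = 1, a_2 = 1/2, a_3 = -1/6, a_4 = -1/8, a_5 = 1/24.

a_(n+2) = (-2n + 1) / ((n+1)(n+2)) * a_n; check: a_0 = 1, a_1 = 1, a_2 = 1/2, a_3 = -1/6, a_4 = -1/8, a_5 = 1/24


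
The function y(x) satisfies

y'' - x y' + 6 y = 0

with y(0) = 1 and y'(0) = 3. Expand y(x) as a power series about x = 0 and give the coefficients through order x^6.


Ansatz: y(x) = sum_{n>=0} a_n x^n, so y'(x) = sum_{n>=1} n a_n x^(n-1) and y''(x) = sum_{n>=2} n(n-1) a_n x^(n-2).
Substitute into P(x) y'' + Q(x) y' + R(x) y = 0 with P(x) = 1, Q(x) = -x, R(x) = 6, and match powers of x.
Initial conditions: a_0 = 1, a_1 = 3.
Setting the coefficient of each power of x to zero and solving order by order (substituting the coefficients already found):
  x^0: 2 a_2 + 6 a_0 = 0  ->  2 a_2 = -6 a_0 = -6  ->  a_2 = -3
  x^1: 6 a_3 + 5 a_1 = 0  ->  6 a_3 = -5 a_1 = -15  ->  a_3 = -5/2
  x^2: 12 a_4 + 4 a_2 = 0  ->  12 a_4 = -4 a_2 = 12  ->  a_4 = 1
  x^3: 20 a_5 + 3 a_3 = 0  ->  20 a_5 = -3 a_3 = 15/2  ->  a_5 = 3/8
  x^4: 30 a_6 + 2 a_4 = 0  ->  30 a_6 = -2 a_4 = -2  ->  a_6 = -1/15
Truncated series: y(x) = 1 + 3 x - 3 x^2 - (5/2) x^3 + x^4 + (3/8) x^5 - (1/15) x^6 + O(x^7).

a_0 = 1; a_1 = 3; a_2 = -3; a_3 = -5/2; a_4 = 1; a_5 = 3/8; a_6 = -1/15


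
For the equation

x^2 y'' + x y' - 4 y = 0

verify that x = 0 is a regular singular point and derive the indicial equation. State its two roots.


Divide by x^2 to reach normal form y'' + P_1(x) y' + P_2(x) y = 0 with P_1(x) = 1/x and P_2(x) = -4/x^2.
x = 0 is a singular point because the y'-coefficient 1/x has a pole at x = 0 and the y-coefficient -4/x^2 has a pole at x = 0.
It is a regular singular point because x P_1(x) = p(x) = 1 and x^2 P_2(x) = q(x) = -4 are polynomials, hence analytic at x = 0.
p(0) = 1,  q(0) = -4.
Indicial equation: r(r-1) + p(0) r + q(0) = 0, i.e. r^2 + (p(0) - 1) r + q(0) = 0, i.e. r^2 - 4 = 0.
Discriminant: (0)^2 - 4(-4) = 16, so r = (0 ± 4)/2.
Solving: r_1 = 2, r_2 = -2.

indicial: r^2 - 4 = 0; roots r_1 = 2, r_2 = -2


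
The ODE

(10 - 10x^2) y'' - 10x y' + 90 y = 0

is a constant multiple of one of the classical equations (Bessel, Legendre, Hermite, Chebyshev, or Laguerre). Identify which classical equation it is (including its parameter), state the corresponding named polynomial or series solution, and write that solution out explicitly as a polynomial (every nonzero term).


All three coefficients share the factor 10; dividing through by 10 gives  (1 - x^2) y'' - x y' + 9 y = 0.
This matches the Chebyshev equation (1 - x^2) y'' - x y' + n^2 y = 0 (note the -x y' term, not -2x y') with n^2 = 9, so n = 3; the polynomial solution is T_3(x).
With y = sum_k a_k x^k, matching x^k gives (k+2)(k+1) a_{k+2} = (k^2 - n^2) a_k = (k - 3)(k + 3) a_k. The right side vanishes at k = 3, so the series with the parity of 3 terminates at degree 3.
Standard normalization: leading coefficient of T_n is 2^(n-1), so a_3 = 2^2 = 4. Work downward with a_k = (k+1)(k+2) a_{k+2} / ((k - 3)(k + 3)):
  a_1 = (2)(3)(4) / ((1 - 3)(1 + 3)) = 24/(-8) = -3
Hence T_3(x) = 4 x^3 - 3 x.

T_3(x); series = 4 x^3 - 3 x


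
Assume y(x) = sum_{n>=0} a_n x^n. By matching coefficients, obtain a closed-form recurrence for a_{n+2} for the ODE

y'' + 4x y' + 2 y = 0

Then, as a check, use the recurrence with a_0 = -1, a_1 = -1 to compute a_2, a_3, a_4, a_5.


Substitute y = sum_n a_n x^n.
y''(x) has coefficient (n+2)(n+1) a_{n+2} at x^n;
4 x y'(x) has coefficient 4 n a_n at x^n (shift);
2 y(x) has coefficient 2 a_n at x^n.
Matching x^n: (n+2)(n+1) a_{n+2} + (4n + 2) a_n = 0.
Thus a_{n+2} = (-4n - 2) / ((n+1)(n+2)) * a_n.

Check with a_0 = -1, a_1 = -1 (apply the recurrence for n = 0, 1, 2, 3): a_0 = -1, a_1 = -1, a_2 = 1, a_3 = 1, a_4 = -5/6, a_5 = -7/10.

a_(n+2) = (-4n - 2) / ((n+1)(n+2)) * a_n; check: a_0 = -1, a_1 = -1, a_2 = 1, a_3 = 1, a_4 = -5/6, a_5 = -7/10


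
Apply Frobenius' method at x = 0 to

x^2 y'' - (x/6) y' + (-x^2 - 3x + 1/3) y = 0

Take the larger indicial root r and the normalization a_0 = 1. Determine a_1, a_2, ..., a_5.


Write in Frobenius form y'' + (p(x)/x) y' + (q(x)/x^2) y = 0:
  p(x) = -1/6,  q(x) = -x^2 - 3x + 1/3.
Indicial equation: r(r-1) + (-1/6) r + (1/3) = 0 -> roots r_1 = 2/3, r_2 = 1/2.
Take r = r_1 = 2/3. Let y(x) = x^r sum_{n>=0} a_n x^n with a_0 = 1.
Substitute y = x^r sum a_n x^n and match x^{r+n}. The recurrence is
  D(n) a_n - 3 a_{n-1} - 1 a_{n-2} = 0,  where D(n) = (r+n)(r+n-1) + (-1/6)(r+n) + (1/3).
  a_n = [3 a_{n-1} + 1 a_{n-2}] / D(n).
Since the indicial polynomial factors as (r - r_1)(r - r_2), D(n) = (r_1 + n - r_1)(r_1 + n - r_2) = n(n + 1/6).
Evaluating step by step (a_0 = 1):
  n = 1: D(1) = 1(1 + 1/6) = 7/6; numerator = 3(1) = 3; a_1 = (3)/(7/6) = 18/7
  n = 2: D(2) = 2(2 + 1/6) = 13/3; numerator = 3(18/7) + 1(1) = 61/7; a_2 = (61/7)/(13/3) = 183/91
  n = 3: D(3) = 3(3 + 1/6) = 19/2; numerator = 3(183/91) + 1(18/7) = 783/91; a_3 = (783/91)/(19/2) = 1566/1729
  n = 4: D(4) = 4(4 + 1/6) = 50/3; numerator = 3(1566/1729) + 1(183/91) = 8175/1729; a_4 = (8175/1729)/(50/3) = 981/3458
  n = 5: D(5) = 5(5 + 1/6) = 155/6; numerator = 3(981/3458) + 1(1566/1729) = 6075/3458; a_5 = (6075/3458)/(155/6) = 3645/53599

r = 2/3; a_0 = 1; a_1 = 18/7; a_2 = 183/91; a_3 = 1566/1729; a_4 = 981/3458; a_5 = 3645/53599
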